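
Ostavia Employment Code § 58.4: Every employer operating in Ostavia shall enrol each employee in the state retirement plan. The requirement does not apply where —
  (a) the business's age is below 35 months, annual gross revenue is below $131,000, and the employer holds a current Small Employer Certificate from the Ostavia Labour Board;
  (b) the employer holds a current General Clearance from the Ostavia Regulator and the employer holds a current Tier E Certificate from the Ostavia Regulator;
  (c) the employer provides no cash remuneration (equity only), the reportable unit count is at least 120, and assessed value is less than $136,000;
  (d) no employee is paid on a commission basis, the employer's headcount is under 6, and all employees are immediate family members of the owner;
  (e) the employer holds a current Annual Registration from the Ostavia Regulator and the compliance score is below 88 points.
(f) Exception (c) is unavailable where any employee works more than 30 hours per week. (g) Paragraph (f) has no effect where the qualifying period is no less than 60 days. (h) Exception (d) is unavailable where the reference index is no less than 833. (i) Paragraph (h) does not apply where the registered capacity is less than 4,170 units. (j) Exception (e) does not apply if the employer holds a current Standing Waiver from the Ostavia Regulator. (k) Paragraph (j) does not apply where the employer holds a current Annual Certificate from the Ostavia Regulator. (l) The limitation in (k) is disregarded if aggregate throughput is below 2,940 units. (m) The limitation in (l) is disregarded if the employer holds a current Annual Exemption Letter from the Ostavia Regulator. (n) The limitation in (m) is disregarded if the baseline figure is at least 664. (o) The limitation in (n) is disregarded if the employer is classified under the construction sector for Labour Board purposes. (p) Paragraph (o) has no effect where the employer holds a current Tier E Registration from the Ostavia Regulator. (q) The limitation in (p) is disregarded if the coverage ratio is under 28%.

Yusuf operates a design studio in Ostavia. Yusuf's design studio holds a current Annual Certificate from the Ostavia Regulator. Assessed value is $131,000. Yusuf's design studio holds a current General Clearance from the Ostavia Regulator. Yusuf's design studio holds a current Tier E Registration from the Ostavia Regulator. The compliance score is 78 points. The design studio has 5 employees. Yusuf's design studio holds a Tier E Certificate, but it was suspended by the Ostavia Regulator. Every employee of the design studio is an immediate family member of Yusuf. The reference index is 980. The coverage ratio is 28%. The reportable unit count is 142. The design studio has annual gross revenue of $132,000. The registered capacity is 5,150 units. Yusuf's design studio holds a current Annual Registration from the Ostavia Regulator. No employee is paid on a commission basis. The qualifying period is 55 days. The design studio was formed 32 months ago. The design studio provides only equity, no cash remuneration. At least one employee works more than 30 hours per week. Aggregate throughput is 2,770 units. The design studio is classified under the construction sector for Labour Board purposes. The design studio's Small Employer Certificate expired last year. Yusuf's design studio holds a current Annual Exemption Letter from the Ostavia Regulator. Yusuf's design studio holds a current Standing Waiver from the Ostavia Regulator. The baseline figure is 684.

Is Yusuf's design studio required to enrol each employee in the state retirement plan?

Yes — Yusuf's design studio must enrol each employee in the state retirement plan.

Exception (a) fails — annual gross revenue is $132,000, not below $131,000.
Exception (b) does not apply: there is no Tier E Certificate in force.
Exception (c): remuneration is equity-only; the reportable unit count is 142, meeting the 120 threshold; assessed value is $131,000, less than the $136,000 limit — every condition holds. But: (f) applies — at least one employee exceeds 30 hours/week. (g) is not triggered (the qualifying period is 55 days, short of 60 days), so (f) stands. So (c) is unavailable.
Exception (d) is satisfied on its face — no employee is paid on commission; the employer's headcount is 5, under the 6 limit; every employee is an immediate family member. But applying paragraphs (h)–(i): (h) is triggered — the reference index is 980, meeting the 833 threshold. (i), which would lift (h), is not engaged — the registered capacity is 5,150 units, not less than 4,170 units. Exception (d) does not apply.
Exception (e): a current Annual Registration is held; the compliance score is 78 points, below the 88 points limit — every condition holds. But applying paragraphs (j)–(q): (j) operates — a current Standing Waiver is held. (k) would limit (j) — a current Annual Certificate is held — but (l) sets (k) aside: (l) operates against (k): aggregate throughput is 2,770 units, below the 2,940 units limit. (m) would limit (l) — a current Annual Exemption Letter is held — but (n) sets (m) aside: (n) operates against (m): the baseline figure is 684, meeting the 664 threshold. (o) applies (the design studio is classified under the construction sector), but is overridden by (p): (p) operates against (o): a current Tier E Registration is held. (q), which would lift (p), does not operate here — the coverage ratio is 28%, not under 28%. Exception (e) does not apply.
Every exception is unavailable, so the rule governs.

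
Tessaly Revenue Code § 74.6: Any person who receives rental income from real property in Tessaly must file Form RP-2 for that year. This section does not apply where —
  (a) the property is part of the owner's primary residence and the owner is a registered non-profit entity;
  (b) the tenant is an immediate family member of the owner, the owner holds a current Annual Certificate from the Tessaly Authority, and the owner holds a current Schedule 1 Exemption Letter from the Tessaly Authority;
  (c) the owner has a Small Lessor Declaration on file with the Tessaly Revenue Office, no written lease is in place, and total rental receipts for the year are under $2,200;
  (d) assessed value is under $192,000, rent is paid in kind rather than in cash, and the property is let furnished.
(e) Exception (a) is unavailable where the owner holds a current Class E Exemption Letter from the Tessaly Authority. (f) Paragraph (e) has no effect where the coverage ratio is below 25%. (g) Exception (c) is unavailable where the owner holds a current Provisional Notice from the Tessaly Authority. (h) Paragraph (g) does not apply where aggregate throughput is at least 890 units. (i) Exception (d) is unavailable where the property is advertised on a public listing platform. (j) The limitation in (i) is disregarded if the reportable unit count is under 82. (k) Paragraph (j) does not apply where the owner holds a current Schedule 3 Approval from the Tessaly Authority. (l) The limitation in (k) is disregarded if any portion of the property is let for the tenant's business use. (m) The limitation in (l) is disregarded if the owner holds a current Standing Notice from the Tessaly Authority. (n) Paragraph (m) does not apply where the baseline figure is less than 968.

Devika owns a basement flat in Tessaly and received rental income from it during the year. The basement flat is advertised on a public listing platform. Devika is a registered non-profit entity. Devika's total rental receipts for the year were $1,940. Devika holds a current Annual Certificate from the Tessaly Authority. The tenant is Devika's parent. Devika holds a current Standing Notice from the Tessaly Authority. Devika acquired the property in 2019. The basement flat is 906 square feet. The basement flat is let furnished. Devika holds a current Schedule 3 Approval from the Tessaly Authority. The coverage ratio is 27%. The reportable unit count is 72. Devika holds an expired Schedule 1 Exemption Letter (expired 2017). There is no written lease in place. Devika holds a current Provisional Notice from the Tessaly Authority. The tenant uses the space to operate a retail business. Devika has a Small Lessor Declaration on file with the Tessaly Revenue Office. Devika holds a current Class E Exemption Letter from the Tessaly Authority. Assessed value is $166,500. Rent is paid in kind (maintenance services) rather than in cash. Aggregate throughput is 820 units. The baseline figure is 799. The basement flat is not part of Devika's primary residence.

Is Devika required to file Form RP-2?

Exception (a) fails — the basement flat is not part of the primary residence.
Exception (b) fails — no current Schedule 1 Exemption Letter is held.
Exception (c) is satisfied on its face — a Small Lessor Declaration is on file; there is no written lease; total rental receipts for the year are $1,940, under the $2,200 limit. But: (g) is triggered — a current Provisional Notice is held. (h), which would lift (g), is not engaged — aggregate throughput is 820 units, short of 890 units. Exception (c) does not apply.
All of (d)'s requirements are met (assessed value is $166,500, under the $192,000 limit; rent is paid in kind; the property is let furnished). Applying paragraphs (i)–(n): (i) operates (the property is publicly advertised), but yields to (j): (j) is triggered — the reportable unit count is 72, under the 82 limit. (k) would limit (j) — a current Schedule 3 Approval is held — but (l) sets (k) aside: (l) applies — the space is let for business use. (m) operates (a current Standing Notice is held), but is set aside by (n): (n) operates against (m): the baseline figure is 799, less than the 968 limit. (d) remains available.

No — exception (d) applies; Devika is not required to file Form RP-2.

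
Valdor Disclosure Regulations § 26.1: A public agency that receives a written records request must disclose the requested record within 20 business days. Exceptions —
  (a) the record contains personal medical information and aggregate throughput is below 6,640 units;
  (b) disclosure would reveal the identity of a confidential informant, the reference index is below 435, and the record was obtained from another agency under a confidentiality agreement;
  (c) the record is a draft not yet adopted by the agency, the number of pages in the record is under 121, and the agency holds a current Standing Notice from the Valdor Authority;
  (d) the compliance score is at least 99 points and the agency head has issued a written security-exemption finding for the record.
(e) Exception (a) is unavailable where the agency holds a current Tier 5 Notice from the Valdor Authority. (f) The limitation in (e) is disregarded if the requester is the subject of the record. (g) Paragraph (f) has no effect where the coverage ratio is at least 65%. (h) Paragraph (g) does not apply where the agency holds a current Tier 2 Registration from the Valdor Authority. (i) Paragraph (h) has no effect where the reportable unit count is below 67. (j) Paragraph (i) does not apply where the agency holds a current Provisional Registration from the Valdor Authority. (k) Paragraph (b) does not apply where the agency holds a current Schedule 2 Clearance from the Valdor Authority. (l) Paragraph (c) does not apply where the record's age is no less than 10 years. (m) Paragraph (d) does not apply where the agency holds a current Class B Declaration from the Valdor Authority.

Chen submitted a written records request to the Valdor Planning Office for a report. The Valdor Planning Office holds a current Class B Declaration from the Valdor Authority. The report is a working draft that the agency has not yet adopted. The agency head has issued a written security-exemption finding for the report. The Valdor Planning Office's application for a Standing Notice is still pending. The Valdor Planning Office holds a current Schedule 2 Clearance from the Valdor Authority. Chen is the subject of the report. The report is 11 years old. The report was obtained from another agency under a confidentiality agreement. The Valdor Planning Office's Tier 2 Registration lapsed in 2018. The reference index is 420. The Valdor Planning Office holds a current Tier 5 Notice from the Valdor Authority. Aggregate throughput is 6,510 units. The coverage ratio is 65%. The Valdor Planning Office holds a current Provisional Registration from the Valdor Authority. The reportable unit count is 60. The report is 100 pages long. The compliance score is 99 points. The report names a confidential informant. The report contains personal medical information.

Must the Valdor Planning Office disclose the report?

Exception (a)'s conditions are all satisfied: the report contains personal medical information; aggregate throughput is 6,510 units, below the 6,640 units limit. However, paragraphs (e)–(j) must be considered: (e) is triggered — a current Tier 5 Notice is held. (f) is triggered (Chen is the subject of the report), but is overridden by (g): (g) operates against (f): the coverage ratio is 65%, meeting the 65% threshold. (h), which would lift (g), does not operate here — no current Tier 2 Registration is held. So (a) is unavailable.
All of (b)'s requirements are met (the report names a confidential informant; the reference index is 420, below the 435 limit; the report was obtained under a confidentiality agreement). However, paragraph (k) must be considered: (k) operates — a current Schedule 2 Clearance is held. So (b) is unavailable.
Exception (c) requires that the agency holds a current Standing Notice from the Valdor Authority; but no current Standing Notice is held, so (c) is unavailable.
Exception (d) is satisfied on its face — the compliance score is 99 points, meeting the 99 points threshold; a written security-exemption finding has been issued. Turning to paragraph (m): (m) operates against (d): a current Class B Declaration is held. Exception (d) does not apply.
Every exception is unavailable, so the rule governs.

Yes — the Valdor Planning Office must disclose the report.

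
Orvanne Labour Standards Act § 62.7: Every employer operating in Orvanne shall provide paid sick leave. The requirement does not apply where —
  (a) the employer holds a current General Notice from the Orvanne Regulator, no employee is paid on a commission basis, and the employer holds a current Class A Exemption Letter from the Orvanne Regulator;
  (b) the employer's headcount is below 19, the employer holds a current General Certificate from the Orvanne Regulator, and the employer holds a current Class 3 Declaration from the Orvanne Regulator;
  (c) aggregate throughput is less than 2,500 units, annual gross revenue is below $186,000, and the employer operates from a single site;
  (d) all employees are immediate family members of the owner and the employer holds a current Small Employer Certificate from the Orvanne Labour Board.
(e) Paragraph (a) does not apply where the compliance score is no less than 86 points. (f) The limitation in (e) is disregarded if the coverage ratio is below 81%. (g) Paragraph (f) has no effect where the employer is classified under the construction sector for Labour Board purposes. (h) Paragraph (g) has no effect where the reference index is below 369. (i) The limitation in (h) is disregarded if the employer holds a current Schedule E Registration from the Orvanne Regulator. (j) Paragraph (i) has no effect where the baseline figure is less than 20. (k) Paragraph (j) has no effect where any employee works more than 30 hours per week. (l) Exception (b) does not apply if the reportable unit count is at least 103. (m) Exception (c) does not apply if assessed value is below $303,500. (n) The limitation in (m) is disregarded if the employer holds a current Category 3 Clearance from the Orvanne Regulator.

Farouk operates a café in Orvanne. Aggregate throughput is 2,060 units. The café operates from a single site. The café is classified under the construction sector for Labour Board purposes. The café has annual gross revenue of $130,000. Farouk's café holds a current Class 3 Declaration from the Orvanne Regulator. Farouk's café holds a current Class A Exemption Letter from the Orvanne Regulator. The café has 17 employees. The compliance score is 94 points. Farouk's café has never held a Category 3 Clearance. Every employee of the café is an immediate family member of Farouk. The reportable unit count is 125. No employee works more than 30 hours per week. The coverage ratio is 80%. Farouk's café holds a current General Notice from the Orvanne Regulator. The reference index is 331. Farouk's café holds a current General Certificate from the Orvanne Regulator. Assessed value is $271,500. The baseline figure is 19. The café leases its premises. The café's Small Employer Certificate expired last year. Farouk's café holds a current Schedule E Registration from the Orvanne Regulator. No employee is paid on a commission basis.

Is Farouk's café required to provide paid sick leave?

No — exception (a) applies; Farouk's café is not required to provide paid sick leave.

Exception (a) is satisfied on its face — a current General Notice is held; no employee is paid on commission; a current Class A Exemption Letter is held. As to paragraphs (e)–(k): (e) is engaged (the compliance score is 94 points, meeting the 86 points threshold), but is set aside by (f): (f) operates against (e): the coverage ratio is 80%, below the 81% limit. (g) would limit (f) — the café is classified under the construction sector — but (h) sets (g) aside: (h) applies — the reference index is 331, below the 369 limit. (i) is triggered (a current Schedule E Registration is held), but is set aside by (j): (j) is triggered — the baseline figure is 19, less than the 20 limit. (k) is not engaged (no employee exceeds 30 hours/week), so (j) stands. (a) remains available.
Exception (b)'s conditions are all satisfied: the employer's headcount is 17, below the 19 limit; a current General Certificate is held; a current Class 3 Declaration is held. But applying paragraph (l): (l) operates against (b): the reportable unit count is 125, meeting the 103 threshold. (b) is therefore removed.
All of (c)'s requirements are met (aggregate throughput is 2,060 units, less than the 2,500 units limit; annual gross revenue is $130,000, below the $186,000 limit; the employer operates from a single site). Turning to paragraphs (m)–(n): (m) applies — assessed value is $271,500, below the $303,500 limit. (n), which would lift (m), is not triggered — no current Category 3 Clearance is held. (c) is therefore removed.
Exception (d) does not apply: the Small Employer Certificate has expired.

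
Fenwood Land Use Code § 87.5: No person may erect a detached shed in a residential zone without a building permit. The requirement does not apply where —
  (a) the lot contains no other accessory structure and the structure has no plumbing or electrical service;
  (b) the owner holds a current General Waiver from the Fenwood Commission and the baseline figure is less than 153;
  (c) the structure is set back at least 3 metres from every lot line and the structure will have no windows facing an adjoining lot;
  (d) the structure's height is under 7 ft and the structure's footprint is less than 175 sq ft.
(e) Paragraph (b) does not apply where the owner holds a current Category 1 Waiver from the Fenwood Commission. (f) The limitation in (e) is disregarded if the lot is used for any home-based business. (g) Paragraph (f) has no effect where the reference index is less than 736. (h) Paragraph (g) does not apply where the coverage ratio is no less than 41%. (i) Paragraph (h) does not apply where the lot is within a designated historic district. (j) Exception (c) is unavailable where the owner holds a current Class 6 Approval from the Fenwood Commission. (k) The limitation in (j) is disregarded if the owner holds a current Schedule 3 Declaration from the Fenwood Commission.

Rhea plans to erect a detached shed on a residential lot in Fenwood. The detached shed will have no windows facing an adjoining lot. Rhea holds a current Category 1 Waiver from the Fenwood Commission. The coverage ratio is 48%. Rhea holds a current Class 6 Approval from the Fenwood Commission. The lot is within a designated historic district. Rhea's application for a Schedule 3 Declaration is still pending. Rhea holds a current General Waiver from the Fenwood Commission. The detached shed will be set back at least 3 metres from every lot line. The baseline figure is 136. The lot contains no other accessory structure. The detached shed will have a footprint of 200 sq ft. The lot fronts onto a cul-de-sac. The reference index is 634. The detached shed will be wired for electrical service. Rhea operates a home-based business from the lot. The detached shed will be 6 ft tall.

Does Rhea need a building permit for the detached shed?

Exception (a) fails — electrical service is planned.
Exception (b): a current General Waiver is held; the baseline figure is 136, less than the 153 limit — every condition holds. However, paragraphs (e)–(i) must be considered: (e) operates against (b): a current Category 1 Waiver is held. (f) is engaged (a home-based business operates on the lot), but is itself disapplied by (g): (g) is engaged — the reference index is 634, less than the 736 limit. (h) would limit (g) — the coverage ratio is 48%, meeting the 41% threshold — but (i) sets (h) aside: (i) applies — the lot is in a historic district. (b) is therefore removed.
Exception (c) is satisfied on its face — the setback is at least 3 m on every side; no windows face an adjoining lot. But applying paragraphs (j)–(k): (j) operates against (c): a current Class 6 Approval is held. (k), which would lift (j), is not triggered — the Schedule 3 Declaration is not current. Exception (c) does not apply.
Exception (d) does not apply: the structure's footprint is 200 sq ft, not less than 175 sq ft.
Every exception is unavailable, so the rule governs.

Yes — Rhea must obtain a building permit.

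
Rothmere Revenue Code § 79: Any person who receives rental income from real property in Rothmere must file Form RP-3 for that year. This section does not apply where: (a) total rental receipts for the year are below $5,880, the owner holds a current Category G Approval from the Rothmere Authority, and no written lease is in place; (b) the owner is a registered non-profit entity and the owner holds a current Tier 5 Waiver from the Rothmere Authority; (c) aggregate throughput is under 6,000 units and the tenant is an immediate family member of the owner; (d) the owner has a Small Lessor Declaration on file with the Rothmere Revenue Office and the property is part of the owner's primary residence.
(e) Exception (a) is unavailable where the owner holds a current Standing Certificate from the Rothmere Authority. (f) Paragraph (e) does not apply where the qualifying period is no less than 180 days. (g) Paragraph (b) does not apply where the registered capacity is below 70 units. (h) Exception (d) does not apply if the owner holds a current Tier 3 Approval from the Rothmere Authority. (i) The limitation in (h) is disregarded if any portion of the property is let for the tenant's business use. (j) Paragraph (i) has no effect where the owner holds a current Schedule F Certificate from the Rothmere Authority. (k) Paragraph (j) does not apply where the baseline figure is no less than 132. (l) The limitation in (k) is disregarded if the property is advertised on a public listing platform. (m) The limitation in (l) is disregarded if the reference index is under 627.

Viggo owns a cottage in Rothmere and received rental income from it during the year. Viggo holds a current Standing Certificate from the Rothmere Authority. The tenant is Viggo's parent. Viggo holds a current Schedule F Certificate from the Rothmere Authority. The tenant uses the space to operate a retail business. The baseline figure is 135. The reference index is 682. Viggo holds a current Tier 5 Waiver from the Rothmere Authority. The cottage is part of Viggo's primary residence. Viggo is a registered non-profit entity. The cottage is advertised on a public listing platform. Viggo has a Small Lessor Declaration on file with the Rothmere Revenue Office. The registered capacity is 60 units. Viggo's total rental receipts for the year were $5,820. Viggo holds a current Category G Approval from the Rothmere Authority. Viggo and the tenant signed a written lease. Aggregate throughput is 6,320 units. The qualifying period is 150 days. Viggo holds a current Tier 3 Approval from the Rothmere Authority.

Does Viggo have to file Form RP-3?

Yes — Viggo must file Form RP-3.

Exception (a) does not apply: a written lease is in place.
Exception (b) is satisfied on its face — Viggo is a registered non-profit; a current Tier 5 Waiver is held. However, paragraph (g) must be considered: (g) operates against (b): the registered capacity is 60 units, below the 70 units limit. (b) is therefore removed.
Exception (c) does not apply: aggregate throughput is 6,320 units, not under 6,000 units.
All of (d)'s requirements are met (a Small Lessor Declaration is on file; the cottage is part of the primary residence). But applying paragraphs (h)–(m): (h) applies — a current Tier 3 Approval is held. (i) is engaged (the space is let for business use), but is set aside by (j): (j) is engaged — a current Schedule F Certificate is held. (k) is engaged (the baseline figure is 135, meeting the 132 threshold), but is set aside by (l): (l) is engaged — the property is publicly advertised. (m) does not operate here (the reference index is 682, not under 627), so (l) stands. Exception (d) does not apply.
No exception applies. The general rule governs.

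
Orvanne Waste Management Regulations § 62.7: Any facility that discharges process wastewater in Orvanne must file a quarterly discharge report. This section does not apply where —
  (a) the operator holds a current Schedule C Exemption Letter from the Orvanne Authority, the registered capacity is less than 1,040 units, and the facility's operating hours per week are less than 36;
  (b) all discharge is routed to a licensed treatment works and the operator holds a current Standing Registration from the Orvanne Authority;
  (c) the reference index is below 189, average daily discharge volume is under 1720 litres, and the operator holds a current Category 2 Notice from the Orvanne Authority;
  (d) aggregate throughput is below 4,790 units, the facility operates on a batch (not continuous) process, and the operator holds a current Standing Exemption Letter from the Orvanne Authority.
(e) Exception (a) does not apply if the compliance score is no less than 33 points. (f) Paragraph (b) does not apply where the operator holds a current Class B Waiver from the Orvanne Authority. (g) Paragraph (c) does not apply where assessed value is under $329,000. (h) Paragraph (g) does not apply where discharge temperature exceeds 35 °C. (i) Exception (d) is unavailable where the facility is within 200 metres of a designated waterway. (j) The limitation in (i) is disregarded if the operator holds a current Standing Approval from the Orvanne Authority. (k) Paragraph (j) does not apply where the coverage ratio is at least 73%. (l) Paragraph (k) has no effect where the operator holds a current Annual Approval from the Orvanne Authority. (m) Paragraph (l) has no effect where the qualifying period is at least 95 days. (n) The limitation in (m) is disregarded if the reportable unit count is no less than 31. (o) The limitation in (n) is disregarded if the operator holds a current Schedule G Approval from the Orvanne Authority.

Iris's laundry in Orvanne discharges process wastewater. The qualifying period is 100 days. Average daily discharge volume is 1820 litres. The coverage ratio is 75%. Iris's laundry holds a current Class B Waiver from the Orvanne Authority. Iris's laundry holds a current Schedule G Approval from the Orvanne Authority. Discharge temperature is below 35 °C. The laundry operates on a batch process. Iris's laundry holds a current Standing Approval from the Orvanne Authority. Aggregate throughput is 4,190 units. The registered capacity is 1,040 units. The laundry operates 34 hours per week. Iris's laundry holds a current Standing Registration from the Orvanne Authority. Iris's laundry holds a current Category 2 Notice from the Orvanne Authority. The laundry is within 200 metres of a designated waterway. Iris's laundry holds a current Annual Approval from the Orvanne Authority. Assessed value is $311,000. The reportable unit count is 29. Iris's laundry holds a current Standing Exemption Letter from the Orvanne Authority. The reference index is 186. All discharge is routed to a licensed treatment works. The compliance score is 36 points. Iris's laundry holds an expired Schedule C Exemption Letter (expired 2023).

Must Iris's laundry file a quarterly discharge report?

Exception (a) fails — there is no Schedule C Exemption Letter in force.
All of (b)'s requirements are met (discharge is routed to a licensed treatment works; a current Standing Registration is held). But applying paragraph (f): (f) operates against (b): a current Class B Waiver is held. (b) is therefore removed.
Exception (c) requires that average daily discharge volume is under 1720 litres; but average daily discharge volume is 1820 litres, not under 1720 litres, so (c) is unavailable.
Exception (d): aggregate throughput is 4,190 units, below the 4,790 units limit; the facility operates on a batch process; a current Standing Exemption Letter is held — every condition holds. Turning to paragraphs (i)–(o): (i) is triggered — the laundry is within 200 m of a designated waterway. (j) would limit (i) — a current Standing Approval is held — but (k) sets (j) aside: (k) operates against (j): the coverage ratio is 75%, meeting the 73% threshold. (l) would limit (k) — a current Annual Approval is held — but (m) sets (l) aside: (m) is engaged — the qualifying period is 100 days, meeting the 95 days threshold. (n) is inapplicable (the reportable unit count is 29, short of 31), so (m) stands. (d) is therefore removed.
No exception is made out. Iris's laundry falls within the general rule.

Yes — Iris's laundry must file a quarterly discharge report.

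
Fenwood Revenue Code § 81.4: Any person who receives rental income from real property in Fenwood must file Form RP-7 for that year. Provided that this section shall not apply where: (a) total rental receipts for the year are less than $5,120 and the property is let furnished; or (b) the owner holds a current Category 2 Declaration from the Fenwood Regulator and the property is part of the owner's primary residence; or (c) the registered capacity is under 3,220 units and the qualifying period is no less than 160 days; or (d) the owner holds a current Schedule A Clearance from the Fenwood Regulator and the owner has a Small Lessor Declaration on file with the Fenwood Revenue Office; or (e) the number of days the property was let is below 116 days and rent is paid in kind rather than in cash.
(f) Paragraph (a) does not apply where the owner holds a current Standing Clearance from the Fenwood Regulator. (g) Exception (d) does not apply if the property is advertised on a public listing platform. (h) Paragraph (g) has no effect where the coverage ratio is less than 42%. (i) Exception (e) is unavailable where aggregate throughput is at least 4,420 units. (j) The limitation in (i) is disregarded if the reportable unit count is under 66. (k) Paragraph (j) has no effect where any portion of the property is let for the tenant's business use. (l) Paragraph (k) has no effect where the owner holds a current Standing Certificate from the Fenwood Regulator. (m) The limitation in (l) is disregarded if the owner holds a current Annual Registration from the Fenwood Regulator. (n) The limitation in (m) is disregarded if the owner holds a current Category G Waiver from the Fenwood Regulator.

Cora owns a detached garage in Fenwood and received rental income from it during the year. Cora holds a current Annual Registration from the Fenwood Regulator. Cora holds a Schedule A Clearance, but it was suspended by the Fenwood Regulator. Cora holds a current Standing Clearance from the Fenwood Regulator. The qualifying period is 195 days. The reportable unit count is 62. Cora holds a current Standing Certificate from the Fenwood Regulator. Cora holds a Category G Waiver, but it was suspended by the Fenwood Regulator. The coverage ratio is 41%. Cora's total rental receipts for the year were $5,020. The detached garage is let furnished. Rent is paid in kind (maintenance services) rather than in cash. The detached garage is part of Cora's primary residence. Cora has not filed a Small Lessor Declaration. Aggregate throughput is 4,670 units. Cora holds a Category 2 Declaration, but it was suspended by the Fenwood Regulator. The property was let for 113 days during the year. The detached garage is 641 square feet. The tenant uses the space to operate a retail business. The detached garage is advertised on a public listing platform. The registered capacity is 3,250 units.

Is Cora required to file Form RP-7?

Yes — Cora must file Form RP-7.

Exception (a) is satisfied on its face — total rental receipts for the year are $5,020, less than the $5,120 limit; the property is let furnished. But: (f) applies — a current Standing Clearance is held. Exception (a) does not apply.
Exception (b) fails — the Category 2 Declaration is not current.
Exception (c) does not apply: the registered capacity is 3,250 units, not under 3,220 units.
Exception (d) requires that the owner holds a current Schedule A Clearance from the Fenwood Regulator; but no current Schedule A Clearance is held, so (d) is unavailable.
Exception (e): the number of days the property was let is 113 days, below the 116 days limit; rent is paid in kind — every condition holds. But applying paragraphs (i)–(n): (i) is triggered — aggregate throughput is 4,670 units, meeting the 4,420 units threshold. (j) would limit (i) — the reportable unit count is 62, under the 66 limit — but (k) sets (j) aside: (k) operates against (j): the space is let for business use. (l) operates (a current Standing Certificate is held), but is itself disapplied by (m): (m) operates — a current Annual Registration is held. (n) is not engaged (the Category G Waiver is not current), so (m) stands. So (e) is unavailable.
No exception displaces § 81.4.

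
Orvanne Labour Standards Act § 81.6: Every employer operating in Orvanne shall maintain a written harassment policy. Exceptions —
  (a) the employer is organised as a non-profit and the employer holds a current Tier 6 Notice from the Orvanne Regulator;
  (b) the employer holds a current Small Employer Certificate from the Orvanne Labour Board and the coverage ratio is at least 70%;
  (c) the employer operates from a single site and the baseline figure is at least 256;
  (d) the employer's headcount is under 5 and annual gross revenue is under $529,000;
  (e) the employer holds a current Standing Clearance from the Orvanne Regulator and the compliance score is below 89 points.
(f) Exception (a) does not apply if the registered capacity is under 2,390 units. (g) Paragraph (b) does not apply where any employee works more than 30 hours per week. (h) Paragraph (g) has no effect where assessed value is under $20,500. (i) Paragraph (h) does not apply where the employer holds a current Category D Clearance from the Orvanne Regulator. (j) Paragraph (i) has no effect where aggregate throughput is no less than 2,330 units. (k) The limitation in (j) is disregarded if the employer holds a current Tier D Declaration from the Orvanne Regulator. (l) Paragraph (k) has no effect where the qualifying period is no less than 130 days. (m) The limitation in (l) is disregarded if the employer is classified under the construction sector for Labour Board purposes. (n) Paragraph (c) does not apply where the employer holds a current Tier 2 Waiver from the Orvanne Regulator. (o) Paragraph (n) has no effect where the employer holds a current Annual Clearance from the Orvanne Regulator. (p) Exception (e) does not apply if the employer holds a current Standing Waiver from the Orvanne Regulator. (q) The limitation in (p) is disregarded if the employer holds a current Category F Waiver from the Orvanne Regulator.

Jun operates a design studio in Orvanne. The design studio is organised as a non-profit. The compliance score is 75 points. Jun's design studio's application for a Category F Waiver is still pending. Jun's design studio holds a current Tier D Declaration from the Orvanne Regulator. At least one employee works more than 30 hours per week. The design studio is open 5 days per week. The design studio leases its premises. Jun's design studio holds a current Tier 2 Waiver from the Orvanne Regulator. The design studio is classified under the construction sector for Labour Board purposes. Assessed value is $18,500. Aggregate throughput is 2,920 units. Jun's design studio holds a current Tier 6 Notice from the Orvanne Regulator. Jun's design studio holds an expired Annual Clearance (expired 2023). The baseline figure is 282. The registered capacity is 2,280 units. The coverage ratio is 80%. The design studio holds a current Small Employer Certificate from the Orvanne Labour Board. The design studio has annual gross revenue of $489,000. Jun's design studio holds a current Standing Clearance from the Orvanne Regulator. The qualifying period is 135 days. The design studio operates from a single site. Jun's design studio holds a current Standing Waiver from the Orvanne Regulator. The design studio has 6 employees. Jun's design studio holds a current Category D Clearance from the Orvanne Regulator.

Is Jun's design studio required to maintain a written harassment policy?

Yes — Jun's design studio must maintain a written harassment policy.

Exception (a)'s conditions are all satisfied: the employer is a non-profit; a current Tier 6 Notice is held. Turning to paragraph (f): (f) operates against (a): the registered capacity is 2,280 units, under the 2,390 units limit. (a) is therefore removed.
Exception (b) is satisfied on its face — a current Small Employer Certificate is held; the coverage ratio is 80%, meeting the 70% threshold. However, paragraphs (g)–(m) must be considered: (g) operates — at least one employee exceeds 30 hours/week. (h) is engaged (assessed value is $18,500, under the $20,500 limit), but is itself disapplied by (i): (i) operates — a current Category D Clearance is held. (j) would limit (i) — aggregate throughput is 2,920 units, meeting the 2,330 units threshold — but (k) sets (j) aside: (k) operates against (j): a current Tier D Declaration is held. (l) would limit (k) — the qualifying period is 135 days, meeting the 130 days threshold — but (m) sets (l) aside: (m) operates against (l): the design studio is classified under the construction sector. Exception (b) does not apply.
All of (c)'s requirements are met (the employer operates from a single site; the baseline figure is 282, meeting the 256 threshold). Turning to paragraphs (n)–(o): (n) is engaged — a current Tier 2 Waiver is held. (o), which would lift (n), is not triggered — the Annual Clearance is not current. So (c) is unavailable.
Exception (d) requires that the employer's headcount is under 5; but the employer's headcount is 6, not under 5, so (d) is unavailable.
Exception (e) is satisfied on its face — a current Standing Clearance is held; the compliance score is 75 points, below the 89 points limit. Turning to paragraphs (p)–(q): (p) operates against (e): a current Standing Waiver is held. (q) is not triggered (the Category F Waiver is not current), so (p) stands. Exception (e) does not apply.
No exception is made out. Jun's design studio falls within the general rule.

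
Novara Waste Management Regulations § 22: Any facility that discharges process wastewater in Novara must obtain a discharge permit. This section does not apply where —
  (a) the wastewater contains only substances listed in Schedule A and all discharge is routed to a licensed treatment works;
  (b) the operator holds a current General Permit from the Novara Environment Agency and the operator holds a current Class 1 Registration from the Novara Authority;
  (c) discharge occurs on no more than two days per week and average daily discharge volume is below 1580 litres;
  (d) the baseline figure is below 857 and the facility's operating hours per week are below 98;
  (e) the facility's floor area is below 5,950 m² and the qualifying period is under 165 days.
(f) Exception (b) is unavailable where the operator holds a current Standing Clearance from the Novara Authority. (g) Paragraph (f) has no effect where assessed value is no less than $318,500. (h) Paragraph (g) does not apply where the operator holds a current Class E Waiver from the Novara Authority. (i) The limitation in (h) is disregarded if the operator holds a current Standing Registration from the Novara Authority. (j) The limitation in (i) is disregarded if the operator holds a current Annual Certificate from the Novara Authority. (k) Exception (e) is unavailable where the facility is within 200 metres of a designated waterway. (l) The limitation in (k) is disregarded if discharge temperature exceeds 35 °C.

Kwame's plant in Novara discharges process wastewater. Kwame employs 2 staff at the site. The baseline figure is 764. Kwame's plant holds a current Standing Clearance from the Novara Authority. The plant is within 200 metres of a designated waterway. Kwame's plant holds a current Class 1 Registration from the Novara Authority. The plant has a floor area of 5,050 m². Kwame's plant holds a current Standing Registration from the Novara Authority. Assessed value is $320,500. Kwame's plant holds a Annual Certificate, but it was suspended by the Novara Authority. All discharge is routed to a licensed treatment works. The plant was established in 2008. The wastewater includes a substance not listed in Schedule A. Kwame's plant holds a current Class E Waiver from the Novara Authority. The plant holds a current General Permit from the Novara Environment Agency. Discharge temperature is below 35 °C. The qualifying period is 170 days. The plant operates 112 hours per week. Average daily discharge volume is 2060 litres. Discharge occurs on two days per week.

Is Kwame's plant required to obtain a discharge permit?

Exception (a) does not apply: the wastewater includes a non-Schedule-A substance.
Exception (b): a current General Permit is held; a current Class 1 Registration is held — every condition holds. Under paragraphs (f)–(j): (f) would limit (b) — a current Standing Clearance is held — but (g) sets (f) aside: (g) operates against (f): assessed value is $320,500, meeting the $318,500 threshold. (h) operates (a current Class E Waiver is held), but is overridden by (i): (i) operates — a current Standing Registration is held. (j) is inapplicable (there is no Annual Certificate in force), so (i) stands. So (b) applies.
Exception (c) requires that average daily discharge volume is below 1580 litres; but average daily discharge volume is 2060 litres, not below 1580 litres, so (c) is unavailable.
Exception (d) does not apply: the facility's operating hours per week are 112, not below 98.
Exception (e) fails — the qualifying period is 170 days, not under 165 days.

No — exception (b) applies; Kwame's plant is not required to obtain a discharge permit.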